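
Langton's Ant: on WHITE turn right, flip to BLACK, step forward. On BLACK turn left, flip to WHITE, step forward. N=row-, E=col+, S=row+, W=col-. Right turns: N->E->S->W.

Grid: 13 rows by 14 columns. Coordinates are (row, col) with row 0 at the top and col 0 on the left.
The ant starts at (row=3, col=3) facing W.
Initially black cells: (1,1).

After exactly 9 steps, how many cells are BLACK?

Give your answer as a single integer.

Answer: 8

Derivation:
Step 1: on WHITE (3,3): turn R to N, flip to black, move to (2,3). |black|=2
Step 2: on WHITE (2,3): turn R to E, flip to black, move to (2,4). |black|=3
Step 3: on WHITE (2,4): turn R to S, flip to black, move to (3,4). |black|=4
Step 4: on WHITE (3,4): turn R to W, flip to black, move to (3,3). |black|=5
Step 5: on BLACK (3,3): turn L to S, flip to white, move to (4,3). |black|=4
Step 6: on WHITE (4,3): turn R to W, flip to black, move to (4,2). |black|=5
Step 7: on WHITE (4,2): turn R to N, flip to black, move to (3,2). |black|=6
Step 8: on WHITE (3,2): turn R to E, flip to black, move to (3,3). |black|=7
Step 9: on WHITE (3,3): turn R to S, flip to black, move to (4,3). |black|=8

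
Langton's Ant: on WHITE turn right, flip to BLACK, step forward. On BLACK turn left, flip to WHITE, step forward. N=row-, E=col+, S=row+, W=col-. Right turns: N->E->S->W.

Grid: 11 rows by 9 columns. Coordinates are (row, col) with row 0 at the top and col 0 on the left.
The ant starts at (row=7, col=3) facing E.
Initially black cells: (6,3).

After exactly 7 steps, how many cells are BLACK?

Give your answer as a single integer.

Step 1: on WHITE (7,3): turn R to S, flip to black, move to (8,3). |black|=2
Step 2: on WHITE (8,3): turn R to W, flip to black, move to (8,2). |black|=3
Step 3: on WHITE (8,2): turn R to N, flip to black, move to (7,2). |black|=4
Step 4: on WHITE (7,2): turn R to E, flip to black, move to (7,3). |black|=5
Step 5: on BLACK (7,3): turn L to N, flip to white, move to (6,3). |black|=4
Step 6: on BLACK (6,3): turn L to W, flip to white, move to (6,2). |black|=3
Step 7: on WHITE (6,2): turn R to N, flip to black, move to (5,2). |black|=4

Answer: 4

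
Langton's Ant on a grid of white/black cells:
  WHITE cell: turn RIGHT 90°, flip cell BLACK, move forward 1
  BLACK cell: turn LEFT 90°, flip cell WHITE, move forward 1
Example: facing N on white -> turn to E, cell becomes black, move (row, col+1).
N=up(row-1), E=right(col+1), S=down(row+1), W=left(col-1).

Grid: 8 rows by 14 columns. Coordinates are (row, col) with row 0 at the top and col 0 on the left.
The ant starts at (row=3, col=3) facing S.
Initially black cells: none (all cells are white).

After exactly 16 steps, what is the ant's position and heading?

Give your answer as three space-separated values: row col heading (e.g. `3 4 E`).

Answer: 3 3 S

Derivation:
Step 1: on WHITE (3,3): turn R to W, flip to black, move to (3,2). |black|=1
Step 2: on WHITE (3,2): turn R to N, flip to black, move to (2,2). |black|=2
Step 3: on WHITE (2,2): turn R to E, flip to black, move to (2,3). |black|=3
Step 4: on WHITE (2,3): turn R to S, flip to black, move to (3,3). |black|=4
Step 5: on BLACK (3,3): turn L to E, flip to white, move to (3,4). |black|=3
Step 6: on WHITE (3,4): turn R to S, flip to black, move to (4,4). |black|=4
Step 7: on WHITE (4,4): turn R to W, flip to black, move to (4,3). |black|=5
Step 8: on WHITE (4,3): turn R to N, flip to black, move to (3,3). |black|=6
Step 9: on WHITE (3,3): turn R to E, flip to black, move to (3,4). |black|=7
Step 10: on BLACK (3,4): turn L to N, flip to white, move to (2,4). |black|=6
Step 11: on WHITE (2,4): turn R to E, flip to black, move to (2,5). |black|=7
Step 12: on WHITE (2,5): turn R to S, flip to black, move to (3,5). |black|=8
Step 13: on WHITE (3,5): turn R to W, flip to black, move to (3,4). |black|=9
Step 14: on WHITE (3,4): turn R to N, flip to black, move to (2,4). |black|=10
Step 15: on BLACK (2,4): turn L to W, flip to white, move to (2,3). |black|=9
Step 16: on BLACK (2,3): turn L to S, flip to white, move to (3,3). |black|=8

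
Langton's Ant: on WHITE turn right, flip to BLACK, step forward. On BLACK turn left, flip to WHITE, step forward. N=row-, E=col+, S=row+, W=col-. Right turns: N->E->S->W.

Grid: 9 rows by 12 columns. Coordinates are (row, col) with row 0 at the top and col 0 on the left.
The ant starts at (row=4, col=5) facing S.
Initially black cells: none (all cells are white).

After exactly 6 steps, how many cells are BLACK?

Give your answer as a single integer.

Answer: 4

Derivation:
Step 1: on WHITE (4,5): turn R to W, flip to black, move to (4,4). |black|=1
Step 2: on WHITE (4,4): turn R to N, flip to black, move to (3,4). |black|=2
Step 3: on WHITE (3,4): turn R to E, flip to black, move to (3,5). |black|=3
Step 4: on WHITE (3,5): turn R to S, flip to black, move to (4,5). |black|=4
Step 5: on BLACK (4,5): turn L to E, flip to white, move to (4,6). |black|=3
Step 6: on WHITE (4,6): turn R to S, flip to black, move to (5,6). |black|=4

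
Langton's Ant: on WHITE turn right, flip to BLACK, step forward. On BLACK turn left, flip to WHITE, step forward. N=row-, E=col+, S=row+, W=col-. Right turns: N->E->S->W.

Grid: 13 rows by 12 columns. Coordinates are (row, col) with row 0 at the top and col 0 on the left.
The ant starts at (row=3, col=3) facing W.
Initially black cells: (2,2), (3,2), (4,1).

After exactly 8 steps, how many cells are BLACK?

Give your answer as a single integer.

Answer: 7

Derivation:
Step 1: on WHITE (3,3): turn R to N, flip to black, move to (2,3). |black|=4
Step 2: on WHITE (2,3): turn R to E, flip to black, move to (2,4). |black|=5
Step 3: on WHITE (2,4): turn R to S, flip to black, move to (3,4). |black|=6
Step 4: on WHITE (3,4): turn R to W, flip to black, move to (3,3). |black|=7
Step 5: on BLACK (3,3): turn L to S, flip to white, move to (4,3). |black|=6
Step 6: on WHITE (4,3): turn R to W, flip to black, move to (4,2). |black|=7
Step 7: on WHITE (4,2): turn R to N, flip to black, move to (3,2). |black|=8
Step 8: on BLACK (3,2): turn L to W, flip to white, move to (3,1). |black|=7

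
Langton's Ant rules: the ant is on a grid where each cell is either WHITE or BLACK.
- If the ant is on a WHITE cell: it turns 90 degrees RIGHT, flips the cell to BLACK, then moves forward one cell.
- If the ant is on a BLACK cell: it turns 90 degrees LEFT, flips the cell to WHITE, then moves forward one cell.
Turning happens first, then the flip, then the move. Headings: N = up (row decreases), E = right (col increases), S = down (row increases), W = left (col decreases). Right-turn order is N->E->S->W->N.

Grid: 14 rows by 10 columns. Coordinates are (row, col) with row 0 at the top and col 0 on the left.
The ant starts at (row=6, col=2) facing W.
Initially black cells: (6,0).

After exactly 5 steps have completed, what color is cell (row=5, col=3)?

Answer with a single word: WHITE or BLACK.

Answer: BLACK

Derivation:
Step 1: on WHITE (6,2): turn R to N, flip to black, move to (5,2). |black|=2
Step 2: on WHITE (5,2): turn R to E, flip to black, move to (5,3). |black|=3
Step 3: on WHITE (5,3): turn R to S, flip to black, move to (6,3). |black|=4
Step 4: on WHITE (6,3): turn R to W, flip to black, move to (6,2). |black|=5
Step 5: on BLACK (6,2): turn L to S, flip to white, move to (7,2). |black|=4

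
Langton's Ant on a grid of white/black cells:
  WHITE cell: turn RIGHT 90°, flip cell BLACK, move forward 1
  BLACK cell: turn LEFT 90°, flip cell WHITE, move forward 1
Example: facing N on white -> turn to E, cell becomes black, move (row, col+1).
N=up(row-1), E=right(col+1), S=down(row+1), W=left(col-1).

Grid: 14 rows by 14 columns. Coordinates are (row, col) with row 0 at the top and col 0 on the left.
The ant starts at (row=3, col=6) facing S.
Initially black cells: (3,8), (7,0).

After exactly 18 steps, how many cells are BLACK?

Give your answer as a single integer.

Step 1: on WHITE (3,6): turn R to W, flip to black, move to (3,5). |black|=3
Step 2: on WHITE (3,5): turn R to N, flip to black, move to (2,5). |black|=4
Step 3: on WHITE (2,5): turn R to E, flip to black, move to (2,6). |black|=5
Step 4: on WHITE (2,6): turn R to S, flip to black, move to (3,6). |black|=6
Step 5: on BLACK (3,6): turn L to E, flip to white, move to (3,7). |black|=5
Step 6: on WHITE (3,7): turn R to S, flip to black, move to (4,7). |black|=6
Step 7: on WHITE (4,7): turn R to W, flip to black, move to (4,6). |black|=7
Step 8: on WHITE (4,6): turn R to N, flip to black, move to (3,6). |black|=8
Step 9: on WHITE (3,6): turn R to E, flip to black, move to (3,7). |black|=9
Step 10: on BLACK (3,7): turn L to N, flip to white, move to (2,7). |black|=8
Step 11: on WHITE (2,7): turn R to E, flip to black, move to (2,8). |black|=9
Step 12: on WHITE (2,8): turn R to S, flip to black, move to (3,8). |black|=10
Step 13: on BLACK (3,8): turn L to E, flip to white, move to (3,9). |black|=9
Step 14: on WHITE (3,9): turn R to S, flip to black, move to (4,9). |black|=10
Step 15: on WHITE (4,9): turn R to W, flip to black, move to (4,8). |black|=11
Step 16: on WHITE (4,8): turn R to N, flip to black, move to (3,8). |black|=12
Step 17: on WHITE (3,8): turn R to E, flip to black, move to (3,9). |black|=13
Step 18: on BLACK (3,9): turn L to N, flip to white, move to (2,9). |black|=12

Answer: 12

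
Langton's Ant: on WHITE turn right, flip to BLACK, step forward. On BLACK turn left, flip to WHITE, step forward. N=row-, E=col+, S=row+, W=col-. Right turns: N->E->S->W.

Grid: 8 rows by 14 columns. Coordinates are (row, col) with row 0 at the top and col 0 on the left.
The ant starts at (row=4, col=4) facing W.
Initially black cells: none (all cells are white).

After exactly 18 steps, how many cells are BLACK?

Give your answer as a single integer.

Answer: 6

Derivation:
Step 1: on WHITE (4,4): turn R to N, flip to black, move to (3,4). |black|=1
Step 2: on WHITE (3,4): turn R to E, flip to black, move to (3,5). |black|=2
Step 3: on WHITE (3,5): turn R to S, flip to black, move to (4,5). |black|=3
Step 4: on WHITE (4,5): turn R to W, flip to black, move to (4,4). |black|=4
Step 5: on BLACK (4,4): turn L to S, flip to white, move to (5,4). |black|=3
Step 6: on WHITE (5,4): turn R to W, flip to black, move to (5,3). |black|=4
Step 7: on WHITE (5,3): turn R to N, flip to black, move to (4,3). |black|=5
Step 8: on WHITE (4,3): turn R to E, flip to black, move to (4,4). |black|=6
Step 9: on WHITE (4,4): turn R to S, flip to black, move to (5,4). |black|=7
Step 10: on BLACK (5,4): turn L to E, flip to white, move to (5,5). |black|=6
Step 11: on WHITE (5,5): turn R to S, flip to black, move to (6,5). |black|=7
Step 12: on WHITE (6,5): turn R to W, flip to black, move to (6,4). |black|=8
Step 13: on WHITE (6,4): turn R to N, flip to black, move to (5,4). |black|=9
Step 14: on WHITE (5,4): turn R to E, flip to black, move to (5,5). |black|=10
Step 15: on BLACK (5,5): turn L to N, flip to white, move to (4,5). |black|=9
Step 16: on BLACK (4,5): turn L to W, flip to white, move to (4,4). |black|=8
Step 17: on BLACK (4,4): turn L to S, flip to white, move to (5,4). |black|=7
Step 18: on BLACK (5,4): turn L to E, flip to white, move to (5,5). |black|=6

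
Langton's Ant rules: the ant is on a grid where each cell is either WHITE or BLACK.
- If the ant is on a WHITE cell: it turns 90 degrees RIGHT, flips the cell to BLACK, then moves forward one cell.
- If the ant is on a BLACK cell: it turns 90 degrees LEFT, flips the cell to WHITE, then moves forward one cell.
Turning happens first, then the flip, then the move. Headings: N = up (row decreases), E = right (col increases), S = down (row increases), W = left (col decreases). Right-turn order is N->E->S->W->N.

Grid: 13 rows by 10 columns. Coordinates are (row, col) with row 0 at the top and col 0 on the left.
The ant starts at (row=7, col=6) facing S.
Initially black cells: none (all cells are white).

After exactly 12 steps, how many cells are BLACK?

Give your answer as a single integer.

Step 1: on WHITE (7,6): turn R to W, flip to black, move to (7,5). |black|=1
Step 2: on WHITE (7,5): turn R to N, flip to black, move to (6,5). |black|=2
Step 3: on WHITE (6,5): turn R to E, flip to black, move to (6,6). |black|=3
Step 4: on WHITE (6,6): turn R to S, flip to black, move to (7,6). |black|=4
Step 5: on BLACK (7,6): turn L to E, flip to white, move to (7,7). |black|=3
Step 6: on WHITE (7,7): turn R to S, flip to black, move to (8,7). |black|=4
Step 7: on WHITE (8,7): turn R to W, flip to black, move to (8,6). |black|=5
Step 8: on WHITE (8,6): turn R to N, flip to black, move to (7,6). |black|=6
Step 9: on WHITE (7,6): turn R to E, flip to black, move to (7,7). |black|=7
Step 10: on BLACK (7,7): turn L to N, flip to white, move to (6,7). |black|=6
Step 11: on WHITE (6,7): turn R to E, flip to black, move to (6,8). |black|=7
Step 12: on WHITE (6,8): turn R to S, flip to black, move to (7,8). |black|=8

Answer: 8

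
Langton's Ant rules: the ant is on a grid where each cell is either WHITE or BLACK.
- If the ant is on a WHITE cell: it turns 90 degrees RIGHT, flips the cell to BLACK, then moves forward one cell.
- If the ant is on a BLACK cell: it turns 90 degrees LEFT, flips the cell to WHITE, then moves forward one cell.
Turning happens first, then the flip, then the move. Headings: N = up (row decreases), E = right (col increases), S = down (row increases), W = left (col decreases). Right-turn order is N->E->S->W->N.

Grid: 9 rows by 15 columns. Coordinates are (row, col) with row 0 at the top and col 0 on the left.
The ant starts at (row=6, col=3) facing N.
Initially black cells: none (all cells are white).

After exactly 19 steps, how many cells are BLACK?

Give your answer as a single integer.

Step 1: on WHITE (6,3): turn R to E, flip to black, move to (6,4). |black|=1
Step 2: on WHITE (6,4): turn R to S, flip to black, move to (7,4). |black|=2
Step 3: on WHITE (7,4): turn R to W, flip to black, move to (7,3). |black|=3
Step 4: on WHITE (7,3): turn R to N, flip to black, move to (6,3). |black|=4
Step 5: on BLACK (6,3): turn L to W, flip to white, move to (6,2). |black|=3
Step 6: on WHITE (6,2): turn R to N, flip to black, move to (5,2). |black|=4
Step 7: on WHITE (5,2): turn R to E, flip to black, move to (5,3). |black|=5
Step 8: on WHITE (5,3): turn R to S, flip to black, move to (6,3). |black|=6
Step 9: on WHITE (6,3): turn R to W, flip to black, move to (6,2). |black|=7
Step 10: on BLACK (6,2): turn L to S, flip to white, move to (7,2). |black|=6
Step 11: on WHITE (7,2): turn R to W, flip to black, move to (7,1). |black|=7
Step 12: on WHITE (7,1): turn R to N, flip to black, move to (6,1). |black|=8
Step 13: on WHITE (6,1): turn R to E, flip to black, move to (6,2). |black|=9
Step 14: on WHITE (6,2): turn R to S, flip to black, move to (7,2). |black|=10
Step 15: on BLACK (7,2): turn L to E, flip to white, move to (7,3). |black|=9
Step 16: on BLACK (7,3): turn L to N, flip to white, move to (6,3). |black|=8
Step 17: on BLACK (6,3): turn L to W, flip to white, move to (6,2). |black|=7
Step 18: on BLACK (6,2): turn L to S, flip to white, move to (7,2). |black|=6
Step 19: on WHITE (7,2): turn R to W, flip to black, move to (7,1). |black|=7

Answer: 7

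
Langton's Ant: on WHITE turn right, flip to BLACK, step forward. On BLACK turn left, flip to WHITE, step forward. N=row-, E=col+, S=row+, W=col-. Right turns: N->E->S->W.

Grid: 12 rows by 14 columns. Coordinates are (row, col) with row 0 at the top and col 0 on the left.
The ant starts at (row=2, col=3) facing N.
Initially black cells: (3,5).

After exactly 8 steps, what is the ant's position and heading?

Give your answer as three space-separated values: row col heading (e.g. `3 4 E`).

Answer: 2 3 S

Derivation:
Step 1: on WHITE (2,3): turn R to E, flip to black, move to (2,4). |black|=2
Step 2: on WHITE (2,4): turn R to S, flip to black, move to (3,4). |black|=3
Step 3: on WHITE (3,4): turn R to W, flip to black, move to (3,3). |black|=4
Step 4: on WHITE (3,3): turn R to N, flip to black, move to (2,3). |black|=5
Step 5: on BLACK (2,3): turn L to W, flip to white, move to (2,2). |black|=4
Step 6: on WHITE (2,2): turn R to N, flip to black, move to (1,2). |black|=5
Step 7: on WHITE (1,2): turn R to E, flip to black, move to (1,3). |black|=6
Step 8: on WHITE (1,3): turn R to S, flip to black, move to (2,3). |black|=7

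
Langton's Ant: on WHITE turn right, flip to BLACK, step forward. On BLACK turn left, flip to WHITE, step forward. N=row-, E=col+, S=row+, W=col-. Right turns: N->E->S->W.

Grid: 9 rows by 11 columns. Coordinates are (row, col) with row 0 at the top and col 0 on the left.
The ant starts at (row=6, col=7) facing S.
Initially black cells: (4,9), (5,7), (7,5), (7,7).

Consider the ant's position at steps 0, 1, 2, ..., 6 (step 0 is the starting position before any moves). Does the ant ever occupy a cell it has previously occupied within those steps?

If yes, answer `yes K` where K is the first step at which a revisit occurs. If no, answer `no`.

Answer: no

Derivation:
Step 1: on WHITE (6,7): turn R to W, flip to black, move to (6,6). |black|=5 — new cell
Step 2: on WHITE (6,6): turn R to N, flip to black, move to (5,6). |black|=6 — new cell
Step 3: on WHITE (5,6): turn R to E, flip to black, move to (5,7). |black|=7 — new cell
Step 4: on BLACK (5,7): turn L to N, flip to white, move to (4,7). |black|=6 — new cell
Step 5: on WHITE (4,7): turn R to E, flip to black, move to (4,8). |black|=7 — new cell
Step 6: on WHITE (4,8): turn R to S, flip to black, move to (5,8). |black|=8 — new cell
No revisit within 6 steps.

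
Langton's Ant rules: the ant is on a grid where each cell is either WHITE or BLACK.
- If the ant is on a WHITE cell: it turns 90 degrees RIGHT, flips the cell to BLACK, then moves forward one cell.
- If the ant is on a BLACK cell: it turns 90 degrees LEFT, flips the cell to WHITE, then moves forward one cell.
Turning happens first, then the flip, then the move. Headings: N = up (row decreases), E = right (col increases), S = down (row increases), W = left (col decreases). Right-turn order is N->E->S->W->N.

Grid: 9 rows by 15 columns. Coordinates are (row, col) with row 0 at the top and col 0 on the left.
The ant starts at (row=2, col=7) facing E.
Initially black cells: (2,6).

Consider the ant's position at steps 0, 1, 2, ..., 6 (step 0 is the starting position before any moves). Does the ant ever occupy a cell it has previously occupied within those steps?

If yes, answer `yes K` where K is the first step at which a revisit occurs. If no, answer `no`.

Step 1: on WHITE (2,7): turn R to S, flip to black, move to (3,7). |black|=2 — new cell
Step 2: on WHITE (3,7): turn R to W, flip to black, move to (3,6). |black|=3 — new cell
Step 3: on WHITE (3,6): turn R to N, flip to black, move to (2,6). |black|=4 — new cell
Step 4: on BLACK (2,6): turn L to W, flip to white, move to (2,5). |black|=3 — new cell
Step 5: on WHITE (2,5): turn R to N, flip to black, move to (1,5). |black|=4 — new cell
Step 6: on WHITE (1,5): turn R to E, flip to black, move to (1,6). |black|=5 — new cell
No revisit within 6 steps.

Answer: no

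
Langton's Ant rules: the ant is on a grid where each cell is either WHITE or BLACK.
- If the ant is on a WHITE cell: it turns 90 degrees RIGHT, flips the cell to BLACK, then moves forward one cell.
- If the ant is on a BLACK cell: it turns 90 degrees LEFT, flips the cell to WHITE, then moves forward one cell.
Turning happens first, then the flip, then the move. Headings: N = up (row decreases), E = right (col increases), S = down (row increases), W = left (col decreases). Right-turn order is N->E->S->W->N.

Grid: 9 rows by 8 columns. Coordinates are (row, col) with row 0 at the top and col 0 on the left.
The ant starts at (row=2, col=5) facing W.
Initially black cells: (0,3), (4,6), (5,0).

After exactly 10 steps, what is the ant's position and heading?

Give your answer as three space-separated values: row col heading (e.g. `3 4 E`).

Step 1: on WHITE (2,5): turn R to N, flip to black, move to (1,5). |black|=4
Step 2: on WHITE (1,5): turn R to E, flip to black, move to (1,6). |black|=5
Step 3: on WHITE (1,6): turn R to S, flip to black, move to (2,6). |black|=6
Step 4: on WHITE (2,6): turn R to W, flip to black, move to (2,5). |black|=7
Step 5: on BLACK (2,5): turn L to S, flip to white, move to (3,5). |black|=6
Step 6: on WHITE (3,5): turn R to W, flip to black, move to (3,4). |black|=7
Step 7: on WHITE (3,4): turn R to N, flip to black, move to (2,4). |black|=8
Step 8: on WHITE (2,4): turn R to E, flip to black, move to (2,5). |black|=9
Step 9: on WHITE (2,5): turn R to S, flip to black, move to (3,5). |black|=10
Step 10: on BLACK (3,5): turn L to E, flip to white, move to (3,6). |black|=9

Answer: 3 6 E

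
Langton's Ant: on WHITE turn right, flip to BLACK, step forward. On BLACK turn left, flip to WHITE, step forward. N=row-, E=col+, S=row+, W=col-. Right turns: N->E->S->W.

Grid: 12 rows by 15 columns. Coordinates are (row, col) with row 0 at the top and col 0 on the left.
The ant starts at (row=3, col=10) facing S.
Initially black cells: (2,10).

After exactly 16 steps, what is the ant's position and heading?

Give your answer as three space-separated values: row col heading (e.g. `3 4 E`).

Step 1: on WHITE (3,10): turn R to W, flip to black, move to (3,9). |black|=2
Step 2: on WHITE (3,9): turn R to N, flip to black, move to (2,9). |black|=3
Step 3: on WHITE (2,9): turn R to E, flip to black, move to (2,10). |black|=4
Step 4: on BLACK (2,10): turn L to N, flip to white, move to (1,10). |black|=3
Step 5: on WHITE (1,10): turn R to E, flip to black, move to (1,11). |black|=4
Step 6: on WHITE (1,11): turn R to S, flip to black, move to (2,11). |black|=5
Step 7: on WHITE (2,11): turn R to W, flip to black, move to (2,10). |black|=6
Step 8: on WHITE (2,10): turn R to N, flip to black, move to (1,10). |black|=7
Step 9: on BLACK (1,10): turn L to W, flip to white, move to (1,9). |black|=6
Step 10: on WHITE (1,9): turn R to N, flip to black, move to (0,9). |black|=7
Step 11: on WHITE (0,9): turn R to E, flip to black, move to (0,10). |black|=8
Step 12: on WHITE (0,10): turn R to S, flip to black, move to (1,10). |black|=9
Step 13: on WHITE (1,10): turn R to W, flip to black, move to (1,9). |black|=10
Step 14: on BLACK (1,9): turn L to S, flip to white, move to (2,9). |black|=9
Step 15: on BLACK (2,9): turn L to E, flip to white, move to (2,10). |black|=8
Step 16: on BLACK (2,10): turn L to N, flip to white, move to (1,10). |black|=7

Answer: 1 10 N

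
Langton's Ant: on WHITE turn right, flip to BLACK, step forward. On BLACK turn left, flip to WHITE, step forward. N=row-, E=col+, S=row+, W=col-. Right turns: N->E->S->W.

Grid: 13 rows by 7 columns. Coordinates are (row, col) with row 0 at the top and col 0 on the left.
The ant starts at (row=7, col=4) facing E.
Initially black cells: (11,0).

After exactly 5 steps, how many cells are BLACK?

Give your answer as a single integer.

Answer: 4

Derivation:
Step 1: on WHITE (7,4): turn R to S, flip to black, move to (8,4). |black|=2
Step 2: on WHITE (8,4): turn R to W, flip to black, move to (8,3). |black|=3
Step 3: on WHITE (8,3): turn R to N, flip to black, move to (7,3). |black|=4
Step 4: on WHITE (7,3): turn R to E, flip to black, move to (7,4). |black|=5
Step 5: on BLACK (7,4): turn L to N, flip to white, move to (6,4). |black|=4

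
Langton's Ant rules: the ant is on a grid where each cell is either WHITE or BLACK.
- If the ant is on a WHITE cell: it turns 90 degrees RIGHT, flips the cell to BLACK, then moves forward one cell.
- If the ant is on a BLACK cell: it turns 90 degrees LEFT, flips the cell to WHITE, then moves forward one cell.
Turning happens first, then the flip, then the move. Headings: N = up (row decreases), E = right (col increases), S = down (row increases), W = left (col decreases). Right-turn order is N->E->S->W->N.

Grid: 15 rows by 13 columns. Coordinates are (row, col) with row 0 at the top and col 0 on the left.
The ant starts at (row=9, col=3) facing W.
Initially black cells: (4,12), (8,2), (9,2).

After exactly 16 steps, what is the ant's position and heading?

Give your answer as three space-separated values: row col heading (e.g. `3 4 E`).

Answer: 7 5 E

Derivation:
Step 1: on WHITE (9,3): turn R to N, flip to black, move to (8,3). |black|=4
Step 2: on WHITE (8,3): turn R to E, flip to black, move to (8,4). |black|=5
Step 3: on WHITE (8,4): turn R to S, flip to black, move to (9,4). |black|=6
Step 4: on WHITE (9,4): turn R to W, flip to black, move to (9,3). |black|=7
Step 5: on BLACK (9,3): turn L to S, flip to white, move to (10,3). |black|=6
Step 6: on WHITE (10,3): turn R to W, flip to black, move to (10,2). |black|=7
Step 7: on WHITE (10,2): turn R to N, flip to black, move to (9,2). |black|=8
Step 8: on BLACK (9,2): turn L to W, flip to white, move to (9,1). |black|=7
Step 9: on WHITE (9,1): turn R to N, flip to black, move to (8,1). |black|=8
Step 10: on WHITE (8,1): turn R to E, flip to black, move to (8,2). |black|=9
Step 11: on BLACK (8,2): turn L to N, flip to white, move to (7,2). |black|=8
Step 12: on WHITE (7,2): turn R to E, flip to black, move to (7,3). |black|=9
Step 13: on WHITE (7,3): turn R to S, flip to black, move to (8,3). |black|=10
Step 14: on BLACK (8,3): turn L to E, flip to white, move to (8,4). |black|=9
Step 15: on BLACK (8,4): turn L to N, flip to white, move to (7,4). |black|=8
Step 16: on WHITE (7,4): turn R to E, flip to black, move to (7,5). |black|=9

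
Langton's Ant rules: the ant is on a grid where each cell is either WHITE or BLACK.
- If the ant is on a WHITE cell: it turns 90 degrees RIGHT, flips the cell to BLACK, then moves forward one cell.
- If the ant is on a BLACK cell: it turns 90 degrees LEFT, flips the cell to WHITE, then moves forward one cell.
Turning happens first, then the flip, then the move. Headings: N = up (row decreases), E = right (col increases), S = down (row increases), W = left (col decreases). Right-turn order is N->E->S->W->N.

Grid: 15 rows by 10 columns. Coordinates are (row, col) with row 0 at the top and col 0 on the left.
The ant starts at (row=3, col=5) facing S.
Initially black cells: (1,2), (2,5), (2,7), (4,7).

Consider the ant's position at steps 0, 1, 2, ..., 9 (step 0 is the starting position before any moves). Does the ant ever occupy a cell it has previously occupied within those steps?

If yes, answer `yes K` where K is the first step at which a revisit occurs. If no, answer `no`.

Step 1: on WHITE (3,5): turn R to W, flip to black, move to (3,4). |black|=5 — new cell
Step 2: on WHITE (3,4): turn R to N, flip to black, move to (2,4). |black|=6 — new cell
Step 3: on WHITE (2,4): turn R to E, flip to black, move to (2,5). |black|=7 — new cell
Step 4: on BLACK (2,5): turn L to N, flip to white, move to (1,5). |black|=6 — new cell
Step 5: on WHITE (1,5): turn R to E, flip to black, move to (1,6). |black|=7 — new cell
Step 6: on WHITE (1,6): turn R to S, flip to black, move to (2,6). |black|=8 — new cell
Step 7: on WHITE (2,6): turn R to W, flip to black, move to (2,5). |black|=9 — REVISIT

Answer: yes 7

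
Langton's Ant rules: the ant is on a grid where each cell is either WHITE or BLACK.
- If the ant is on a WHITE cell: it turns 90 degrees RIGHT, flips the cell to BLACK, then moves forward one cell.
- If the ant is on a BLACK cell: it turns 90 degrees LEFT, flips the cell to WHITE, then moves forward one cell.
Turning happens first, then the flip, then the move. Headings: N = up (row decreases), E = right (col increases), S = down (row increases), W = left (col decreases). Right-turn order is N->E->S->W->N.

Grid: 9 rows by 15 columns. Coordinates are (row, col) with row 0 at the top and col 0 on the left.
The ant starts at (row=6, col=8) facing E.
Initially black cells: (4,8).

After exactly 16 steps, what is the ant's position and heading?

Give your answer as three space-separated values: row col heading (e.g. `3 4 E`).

Answer: 4 8 W

Derivation:
Step 1: on WHITE (6,8): turn R to S, flip to black, move to (7,8). |black|=2
Step 2: on WHITE (7,8): turn R to W, flip to black, move to (7,7). |black|=3
Step 3: on WHITE (7,7): turn R to N, flip to black, move to (6,7). |black|=4
Step 4: on WHITE (6,7): turn R to E, flip to black, move to (6,8). |black|=5
Step 5: on BLACK (6,8): turn L to N, flip to white, move to (5,8). |black|=4
Step 6: on WHITE (5,8): turn R to E, flip to black, move to (5,9). |black|=5
Step 7: on WHITE (5,9): turn R to S, flip to black, move to (6,9). |black|=6
Step 8: on WHITE (6,9): turn R to W, flip to black, move to (6,8). |black|=7
Step 9: on WHITE (6,8): turn R to N, flip to black, move to (5,8). |black|=8
Step 10: on BLACK (5,8): turn L to W, flip to white, move to (5,7). |black|=7
Step 11: on WHITE (5,7): turn R to N, flip to black, move to (4,7). |black|=8
Step 12: on WHITE (4,7): turn R to E, flip to black, move to (4,8). |black|=9
Step 13: on BLACK (4,8): turn L to N, flip to white, move to (3,8). |black|=8
Step 14: on WHITE (3,8): turn R to E, flip to black, move to (3,9). |black|=9
Step 15: on WHITE (3,9): turn R to S, flip to black, move to (4,9). |black|=10
Step 16: on WHITE (4,9): turn R to W, flip to black, move to (4,8). |black|=11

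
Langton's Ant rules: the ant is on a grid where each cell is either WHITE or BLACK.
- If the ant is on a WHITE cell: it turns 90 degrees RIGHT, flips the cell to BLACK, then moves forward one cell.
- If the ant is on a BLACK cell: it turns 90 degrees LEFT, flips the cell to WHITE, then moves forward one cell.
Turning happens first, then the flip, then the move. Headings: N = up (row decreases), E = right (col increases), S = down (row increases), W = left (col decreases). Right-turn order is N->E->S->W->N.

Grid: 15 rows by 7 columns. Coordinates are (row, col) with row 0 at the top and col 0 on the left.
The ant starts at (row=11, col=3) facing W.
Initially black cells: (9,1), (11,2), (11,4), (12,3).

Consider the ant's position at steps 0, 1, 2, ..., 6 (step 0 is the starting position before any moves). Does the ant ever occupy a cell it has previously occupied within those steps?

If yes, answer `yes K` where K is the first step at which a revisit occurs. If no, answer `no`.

Step 1: on WHITE (11,3): turn R to N, flip to black, move to (10,3). |black|=5 — new cell
Step 2: on WHITE (10,3): turn R to E, flip to black, move to (10,4). |black|=6 — new cell
Step 3: on WHITE (10,4): turn R to S, flip to black, move to (11,4). |black|=7 — new cell
Step 4: on BLACK (11,4): turn L to E, flip to white, move to (11,5). |black|=6 — new cell
Step 5: on WHITE (11,5): turn R to S, flip to black, move to (12,5). |black|=7 — new cell
Step 6: on WHITE (12,5): turn R to W, flip to black, move to (12,4). |black|=8 — new cell
No revisit within 6 steps.

Answer: no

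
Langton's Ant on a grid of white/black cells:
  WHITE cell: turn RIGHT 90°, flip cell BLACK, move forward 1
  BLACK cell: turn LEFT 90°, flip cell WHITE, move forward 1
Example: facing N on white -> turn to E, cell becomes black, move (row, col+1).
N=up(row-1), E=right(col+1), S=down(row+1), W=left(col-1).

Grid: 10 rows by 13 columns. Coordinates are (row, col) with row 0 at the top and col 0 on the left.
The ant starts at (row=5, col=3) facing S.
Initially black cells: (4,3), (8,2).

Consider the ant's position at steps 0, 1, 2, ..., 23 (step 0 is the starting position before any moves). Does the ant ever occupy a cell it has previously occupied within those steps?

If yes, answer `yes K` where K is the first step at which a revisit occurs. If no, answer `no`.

Answer: yes 7

Derivation:
Step 1: on WHITE (5,3): turn R to W, flip to black, move to (5,2). |black|=3 — new cell
Step 2: on WHITE (5,2): turn R to N, flip to black, move to (4,2). |black|=4 — new cell
Step 3: on WHITE (4,2): turn R to E, flip to black, move to (4,3). |black|=5 — new cell
Step 4: on BLACK (4,3): turn L to N, flip to white, move to (3,3). |black|=4 — new cell
Step 5: on WHITE (3,3): turn R to E, flip to black, move to (3,4). |black|=5 — new cell
Step 6: on WHITE (3,4): turn R to S, flip to black, move to (4,4). |black|=6 — new cell
Step 7: on WHITE (4,4): turn R to W, flip to black, move to (4,3). |black|=7 — REVISIT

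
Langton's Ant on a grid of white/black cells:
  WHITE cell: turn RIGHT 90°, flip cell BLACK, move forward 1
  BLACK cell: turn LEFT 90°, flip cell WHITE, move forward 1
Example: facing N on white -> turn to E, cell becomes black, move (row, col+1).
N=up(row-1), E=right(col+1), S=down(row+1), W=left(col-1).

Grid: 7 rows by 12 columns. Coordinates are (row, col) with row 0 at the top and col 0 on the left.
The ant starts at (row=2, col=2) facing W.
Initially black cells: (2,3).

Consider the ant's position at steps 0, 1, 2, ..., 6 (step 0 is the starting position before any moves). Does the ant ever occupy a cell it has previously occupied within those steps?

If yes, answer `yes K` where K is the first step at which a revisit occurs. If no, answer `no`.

Answer: no

Derivation:
Step 1: on WHITE (2,2): turn R to N, flip to black, move to (1,2). |black|=2 — new cell
Step 2: on WHITE (1,2): turn R to E, flip to black, move to (1,3). |black|=3 — new cell
Step 3: on WHITE (1,3): turn R to S, flip to black, move to (2,3). |black|=4 — new cell
Step 4: on BLACK (2,3): turn L to E, flip to white, move to (2,4). |black|=3 — new cell
Step 5: on WHITE (2,4): turn R to S, flip to black, move to (3,4). |black|=4 — new cell
Step 6: on WHITE (3,4): turn R to W, flip to black, move to (3,3). |black|=5 — new cell
No revisit within 6 steps.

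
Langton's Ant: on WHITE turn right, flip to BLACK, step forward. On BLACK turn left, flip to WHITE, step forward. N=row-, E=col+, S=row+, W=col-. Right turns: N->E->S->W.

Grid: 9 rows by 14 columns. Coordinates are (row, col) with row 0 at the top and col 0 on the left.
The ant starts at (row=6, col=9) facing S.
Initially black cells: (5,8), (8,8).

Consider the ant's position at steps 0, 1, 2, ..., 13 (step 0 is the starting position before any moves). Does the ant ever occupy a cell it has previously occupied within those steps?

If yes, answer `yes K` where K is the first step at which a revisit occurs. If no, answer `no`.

Step 1: on WHITE (6,9): turn R to W, flip to black, move to (6,8). |black|=3 — new cell
Step 2: on WHITE (6,8): turn R to N, flip to black, move to (5,8). |black|=4 — new cell
Step 3: on BLACK (5,8): turn L to W, flip to white, move to (5,7). |black|=3 — new cell
Step 4: on WHITE (5,7): turn R to N, flip to black, move to (4,7). |black|=4 — new cell
Step 5: on WHITE (4,7): turn R to E, flip to black, move to (4,8). |black|=5 — new cell
Step 6: on WHITE (4,8): turn R to S, flip to black, move to (5,8). |black|=6 — REVISIT

Answer: yes 6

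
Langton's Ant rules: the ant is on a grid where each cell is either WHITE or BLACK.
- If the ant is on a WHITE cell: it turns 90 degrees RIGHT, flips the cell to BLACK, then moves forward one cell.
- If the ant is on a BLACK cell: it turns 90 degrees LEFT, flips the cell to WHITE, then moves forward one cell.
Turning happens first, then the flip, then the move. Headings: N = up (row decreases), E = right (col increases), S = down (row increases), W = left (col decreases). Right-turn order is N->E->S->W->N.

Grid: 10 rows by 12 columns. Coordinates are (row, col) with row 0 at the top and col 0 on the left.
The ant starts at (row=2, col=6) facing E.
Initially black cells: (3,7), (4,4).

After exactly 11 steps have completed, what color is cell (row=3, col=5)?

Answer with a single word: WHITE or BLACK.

Step 1: on WHITE (2,6): turn R to S, flip to black, move to (3,6). |black|=3
Step 2: on WHITE (3,6): turn R to W, flip to black, move to (3,5). |black|=4
Step 3: on WHITE (3,5): turn R to N, flip to black, move to (2,5). |black|=5
Step 4: on WHITE (2,5): turn R to E, flip to black, move to (2,6). |black|=6
Step 5: on BLACK (2,6): turn L to N, flip to white, move to (1,6). |black|=5
Step 6: on WHITE (1,6): turn R to E, flip to black, move to (1,7). |black|=6
Step 7: on WHITE (1,7): turn R to S, flip to black, move to (2,7). |black|=7
Step 8: on WHITE (2,7): turn R to W, flip to black, move to (2,6). |black|=8
Step 9: on WHITE (2,6): turn R to N, flip to black, move to (1,6). |black|=9
Step 10: on BLACK (1,6): turn L to W, flip to white, move to (1,5). |black|=8
Step 11: on WHITE (1,5): turn R to N, flip to black, move to (0,5). |black|=9

Answer: BLACK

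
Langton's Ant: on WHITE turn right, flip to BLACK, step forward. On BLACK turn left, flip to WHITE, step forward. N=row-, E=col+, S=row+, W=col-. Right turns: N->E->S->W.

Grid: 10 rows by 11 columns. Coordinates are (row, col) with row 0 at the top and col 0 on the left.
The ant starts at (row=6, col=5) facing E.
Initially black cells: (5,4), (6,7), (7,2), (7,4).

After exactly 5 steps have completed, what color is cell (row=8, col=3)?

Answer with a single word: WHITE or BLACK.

Answer: BLACK

Derivation:
Step 1: on WHITE (6,5): turn R to S, flip to black, move to (7,5). |black|=5
Step 2: on WHITE (7,5): turn R to W, flip to black, move to (7,4). |black|=6
Step 3: on BLACK (7,4): turn L to S, flip to white, move to (8,4). |black|=5
Step 4: on WHITE (8,4): turn R to W, flip to black, move to (8,3). |black|=6
Step 5: on WHITE (8,3): turn R to N, flip to black, move to (7,3). |black|=7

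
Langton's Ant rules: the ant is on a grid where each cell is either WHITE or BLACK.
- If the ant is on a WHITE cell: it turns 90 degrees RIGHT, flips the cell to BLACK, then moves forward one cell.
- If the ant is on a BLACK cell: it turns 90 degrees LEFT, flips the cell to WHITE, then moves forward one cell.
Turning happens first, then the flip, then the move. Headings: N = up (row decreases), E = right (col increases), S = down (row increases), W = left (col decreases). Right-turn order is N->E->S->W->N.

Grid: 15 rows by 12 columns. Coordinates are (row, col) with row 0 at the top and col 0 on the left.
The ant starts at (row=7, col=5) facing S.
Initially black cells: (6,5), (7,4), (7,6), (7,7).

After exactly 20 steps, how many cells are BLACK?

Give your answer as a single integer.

Step 1: on WHITE (7,5): turn R to W, flip to black, move to (7,4). |black|=5
Step 2: on BLACK (7,4): turn L to S, flip to white, move to (8,4). |black|=4
Step 3: on WHITE (8,4): turn R to W, flip to black, move to (8,3). |black|=5
Step 4: on WHITE (8,3): turn R to N, flip to black, move to (7,3). |black|=6
Step 5: on WHITE (7,3): turn R to E, flip to black, move to (7,4). |black|=7
Step 6: on WHITE (7,4): turn R to S, flip to black, move to (8,4). |black|=8
Step 7: on BLACK (8,4): turn L to E, flip to white, move to (8,5). |black|=7
Step 8: on WHITE (8,5): turn R to S, flip to black, move to (9,5). |black|=8
Step 9: on WHITE (9,5): turn R to W, flip to black, move to (9,4). |black|=9
Step 10: on WHITE (9,4): turn R to N, flip to black, move to (8,4). |black|=10
Step 11: on WHITE (8,4): turn R to E, flip to black, move to (8,5). |black|=11
Step 12: on BLACK (8,5): turn L to N, flip to white, move to (7,5). |black|=10
Step 13: on BLACK (7,5): turn L to W, flip to white, move to (7,4). |black|=9
Step 14: on BLACK (7,4): turn L to S, flip to white, move to (8,4). |black|=8
Step 15: on BLACK (8,4): turn L to E, flip to white, move to (8,5). |black|=7
Step 16: on WHITE (8,5): turn R to S, flip to black, move to (9,5). |black|=8
Step 17: on BLACK (9,5): turn L to E, flip to white, move to (9,6). |black|=7
Step 18: on WHITE (9,6): turn R to S, flip to black, move to (10,6). |black|=8
Step 19: on WHITE (10,6): turn R to W, flip to black, move to (10,5). |black|=9
Step 20: on WHITE (10,5): turn R to N, flip to black, move to (9,5). |black|=10

Answer: 10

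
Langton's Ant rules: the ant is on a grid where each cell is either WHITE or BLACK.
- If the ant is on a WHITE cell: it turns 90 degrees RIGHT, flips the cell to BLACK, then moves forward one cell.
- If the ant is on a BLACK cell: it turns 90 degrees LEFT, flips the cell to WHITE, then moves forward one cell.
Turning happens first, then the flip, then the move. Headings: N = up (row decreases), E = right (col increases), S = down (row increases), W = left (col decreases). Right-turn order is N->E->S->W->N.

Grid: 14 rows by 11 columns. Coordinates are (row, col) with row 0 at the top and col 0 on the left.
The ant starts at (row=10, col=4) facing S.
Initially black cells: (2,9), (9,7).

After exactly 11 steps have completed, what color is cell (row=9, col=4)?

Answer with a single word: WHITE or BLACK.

Answer: BLACK

Derivation:
Step 1: on WHITE (10,4): turn R to W, flip to black, move to (10,3). |black|=3
Step 2: on WHITE (10,3): turn R to N, flip to black, move to (9,3). |black|=4
Step 3: on WHITE (9,3): turn R to E, flip to black, move to (9,4). |black|=5
Step 4: on WHITE (9,4): turn R to S, flip to black, move to (10,4). |black|=6
Step 5: on BLACK (10,4): turn L to E, flip to white, move to (10,5). |black|=5
Step 6: on WHITE (10,5): turn R to S, flip to black, move to (11,5). |black|=6
Step 7: on WHITE (11,5): turn R to W, flip to black, move to (11,4). |black|=7
Step 8: on WHITE (11,4): turn R to N, flip to black, move to (10,4). |black|=8
Step 9: on WHITE (10,4): turn R to E, flip to black, move to (10,5). |black|=9
Step 10: on BLACK (10,5): turn L to N, flip to white, move to (9,5). |black|=8
Step 11: on WHITE (9,5): turn R to E, flip to black, move to (9,6). |black|=9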